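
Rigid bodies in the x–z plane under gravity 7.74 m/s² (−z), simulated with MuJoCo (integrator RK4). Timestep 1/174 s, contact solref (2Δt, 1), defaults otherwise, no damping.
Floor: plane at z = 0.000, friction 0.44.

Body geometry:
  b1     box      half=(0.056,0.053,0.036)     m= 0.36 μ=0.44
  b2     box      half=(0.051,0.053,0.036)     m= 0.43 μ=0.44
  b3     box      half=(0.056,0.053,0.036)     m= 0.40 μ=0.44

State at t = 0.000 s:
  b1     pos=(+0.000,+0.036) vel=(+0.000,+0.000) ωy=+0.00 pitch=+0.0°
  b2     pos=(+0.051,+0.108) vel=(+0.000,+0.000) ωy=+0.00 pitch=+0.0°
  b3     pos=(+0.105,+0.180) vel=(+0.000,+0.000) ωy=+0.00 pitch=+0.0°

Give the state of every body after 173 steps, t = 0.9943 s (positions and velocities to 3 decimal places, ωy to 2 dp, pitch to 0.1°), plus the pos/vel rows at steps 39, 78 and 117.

State at t = 0.9943 s:
  b1     pos=(+0.000,+0.036) vel=(+0.000,+0.000) ωy=+0.00 pitch=+0.0°
  b2     pos=(+0.104,+0.051) vel=(+0.000,+0.000) ωy=+0.00 pitch=+90.0°
  b3     pos=(+0.317,+0.036) vel=(+0.000,+0.000) ωy=+0.00 pitch=+180.0°

Key-timestep trajectory:
   step    t(s)  b1.x    b1.z    b1.vx   b1.vz   b2.x    b2.z    b2.vx   b2.vz   b3.x    b3.z    b3.vx   b3.vz 
     39  0.2241   +0.000  +0.036  +0.000  +0.000   +0.072  +0.105  +0.213  -0.101   +0.157  +0.134  +0.422  -0.643
     78  0.4483   +0.000  +0.036  +0.000  +0.000   +0.111  +0.055  -0.051  -0.027   +0.243  +0.065  +0.177  +0.044
    117  0.6724   +0.000  +0.036  +0.000  +0.000   +0.104  +0.051  +0.000  +0.000   +0.274  +0.064  +0.191  -0.045


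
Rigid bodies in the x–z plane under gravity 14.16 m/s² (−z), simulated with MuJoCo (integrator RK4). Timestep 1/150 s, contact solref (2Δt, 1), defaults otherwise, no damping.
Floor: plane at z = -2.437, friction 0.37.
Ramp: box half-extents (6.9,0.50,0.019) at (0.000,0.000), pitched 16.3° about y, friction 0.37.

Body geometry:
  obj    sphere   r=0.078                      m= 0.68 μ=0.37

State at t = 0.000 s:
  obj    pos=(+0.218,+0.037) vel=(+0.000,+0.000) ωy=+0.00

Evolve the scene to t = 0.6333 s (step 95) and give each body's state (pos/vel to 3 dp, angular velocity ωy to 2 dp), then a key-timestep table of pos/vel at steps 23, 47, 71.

State at t = 0.6333 s:
  obj    pos=(+0.765,-0.123) vel=(+1.726,-0.505) ωy=+23.04

Key-timestep trajectory:
   step    t(s)  obj.x    obj.z    obj.vx   obj.vz 
     23  0.1533   +0.250  +0.028  +0.418  -0.122
     47  0.3133   +0.352  -0.002  +0.854  -0.250
     71  0.4733   +0.523  -0.052  +1.290  -0.377


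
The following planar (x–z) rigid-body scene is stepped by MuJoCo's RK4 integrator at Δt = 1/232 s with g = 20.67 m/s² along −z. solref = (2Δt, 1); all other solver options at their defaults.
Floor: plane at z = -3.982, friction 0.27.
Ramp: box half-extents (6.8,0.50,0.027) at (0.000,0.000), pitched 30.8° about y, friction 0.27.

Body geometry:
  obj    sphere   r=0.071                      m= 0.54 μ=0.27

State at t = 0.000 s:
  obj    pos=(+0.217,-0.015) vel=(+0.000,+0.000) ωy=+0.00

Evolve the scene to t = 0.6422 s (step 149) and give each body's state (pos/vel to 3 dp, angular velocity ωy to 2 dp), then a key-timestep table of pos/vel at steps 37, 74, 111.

State at t = 0.6422 s:
  obj    pos=(+1.556,-0.814) vel=(+4.171,-2.486) ωy=+68.36

Key-timestep trajectory:
   step    t(s)  obj.x    obj.z    obj.vx   obj.vz 
     37  0.1595   +0.300  -0.065  +1.036  -0.618
     74  0.3190   +0.547  -0.212  +2.072  -1.235
    111  0.4784   +0.960  -0.458  +3.107  -1.852


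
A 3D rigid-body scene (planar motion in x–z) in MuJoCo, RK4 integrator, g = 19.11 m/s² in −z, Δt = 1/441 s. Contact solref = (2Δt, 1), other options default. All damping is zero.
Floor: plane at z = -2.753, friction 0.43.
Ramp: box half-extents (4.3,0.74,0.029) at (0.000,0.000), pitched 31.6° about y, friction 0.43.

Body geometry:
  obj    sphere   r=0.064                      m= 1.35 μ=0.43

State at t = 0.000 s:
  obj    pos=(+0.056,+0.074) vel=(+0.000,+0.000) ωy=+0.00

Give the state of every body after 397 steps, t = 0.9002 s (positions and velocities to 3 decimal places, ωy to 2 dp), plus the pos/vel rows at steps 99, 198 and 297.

State at t = 0.9002 s:
  obj    pos=(+2.525,-1.444) vel=(+5.484,-3.374) ωy=+100.60

Key-timestep trajectory:
   step    t(s)  obj.x    obj.z    obj.vx   obj.vz 
     99  0.2245   +0.210  -0.020  +1.368  -0.841
    198  0.4490   +0.670  -0.303  +2.735  -1.683
    297  0.6735   +1.438  -0.775  +4.103  -2.524


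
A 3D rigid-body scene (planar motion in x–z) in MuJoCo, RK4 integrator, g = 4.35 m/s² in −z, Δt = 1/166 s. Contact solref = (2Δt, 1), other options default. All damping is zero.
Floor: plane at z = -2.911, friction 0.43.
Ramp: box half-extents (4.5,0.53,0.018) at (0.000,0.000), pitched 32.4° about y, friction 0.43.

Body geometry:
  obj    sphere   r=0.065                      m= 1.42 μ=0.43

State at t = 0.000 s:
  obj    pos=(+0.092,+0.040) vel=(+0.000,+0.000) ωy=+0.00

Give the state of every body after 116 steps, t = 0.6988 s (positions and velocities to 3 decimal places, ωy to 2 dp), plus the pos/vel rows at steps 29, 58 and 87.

State at t = 0.6988 s:
  obj    pos=(+0.435,-0.178) vel=(+0.982,-0.623) ωy=+17.89

Key-timestep trajectory:
   step    t(s)  obj.x    obj.z    obj.vx   obj.vz 
     29  0.1747   +0.113  +0.026  +0.246  -0.156
     58  0.3494   +0.178  -0.015  +0.491  -0.312
     87  0.5241   +0.285  -0.083  +0.737  -0.468


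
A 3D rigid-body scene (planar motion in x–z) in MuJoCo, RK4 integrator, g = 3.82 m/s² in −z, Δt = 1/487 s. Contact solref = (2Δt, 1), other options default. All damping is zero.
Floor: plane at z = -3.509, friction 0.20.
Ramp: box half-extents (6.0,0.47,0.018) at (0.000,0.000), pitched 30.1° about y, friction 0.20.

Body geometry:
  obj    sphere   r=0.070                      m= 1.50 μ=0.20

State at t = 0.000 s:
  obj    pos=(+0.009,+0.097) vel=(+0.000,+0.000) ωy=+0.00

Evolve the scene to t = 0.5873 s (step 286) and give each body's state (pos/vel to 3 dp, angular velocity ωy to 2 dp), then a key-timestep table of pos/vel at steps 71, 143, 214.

State at t = 0.5873 s:
  obj    pos=(+0.213,-0.022) vel=(+0.695,-0.403) ωy=+11.48

Key-timestep trajectory:
   step    t(s)  obj.x    obj.z    obj.vx   obj.vz 
     71  0.1458   +0.021  +0.089  +0.173  -0.100
    143  0.2936   +0.060  +0.067  +0.348  -0.202
    214  0.4394   +0.123  +0.030  +0.520  -0.302


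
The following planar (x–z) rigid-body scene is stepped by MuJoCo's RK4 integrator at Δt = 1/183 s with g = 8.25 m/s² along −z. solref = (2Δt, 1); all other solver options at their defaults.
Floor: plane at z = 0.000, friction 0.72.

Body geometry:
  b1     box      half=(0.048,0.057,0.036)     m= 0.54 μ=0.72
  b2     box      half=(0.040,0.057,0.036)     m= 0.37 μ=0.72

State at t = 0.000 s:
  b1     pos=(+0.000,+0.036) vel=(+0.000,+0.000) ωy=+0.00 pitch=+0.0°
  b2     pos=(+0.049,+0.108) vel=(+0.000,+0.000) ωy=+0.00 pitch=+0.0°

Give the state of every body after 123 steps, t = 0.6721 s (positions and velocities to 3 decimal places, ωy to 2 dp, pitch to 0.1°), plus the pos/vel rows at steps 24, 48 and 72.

State at t = 0.6721 s:
  b1     pos=(+0.000,+0.036) vel=(+0.000,+0.000) ωy=+0.00 pitch=+0.0°
  b2     pos=(+0.093,+0.040) vel=(+0.000,+0.000) ωy=+0.00 pitch=+90.0°

Key-timestep trajectory:
   step    t(s)  b1.x    b1.z    b1.vx   b1.vz   b2.x    b2.z    b2.vx   b2.vz 
     24  0.1311   +0.000  +0.036  +0.000  +0.000   +0.051  +0.108  +0.027  -0.002
     48  0.2623   +0.000  +0.036  +0.000  +0.000   +0.059  +0.106  +0.119  -0.036
     72  0.3934   +0.000  +0.036  +0.000  +0.000   +0.085  +0.079  +0.238  -0.575


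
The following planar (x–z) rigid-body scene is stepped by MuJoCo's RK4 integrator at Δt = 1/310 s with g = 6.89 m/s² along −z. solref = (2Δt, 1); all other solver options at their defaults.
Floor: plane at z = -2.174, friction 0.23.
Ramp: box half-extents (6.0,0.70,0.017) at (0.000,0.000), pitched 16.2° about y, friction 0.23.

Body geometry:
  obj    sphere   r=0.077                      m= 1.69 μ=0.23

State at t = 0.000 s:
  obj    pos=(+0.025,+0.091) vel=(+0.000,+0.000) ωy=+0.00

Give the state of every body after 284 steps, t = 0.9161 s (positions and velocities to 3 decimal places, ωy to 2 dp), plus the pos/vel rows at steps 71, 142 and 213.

State at t = 0.9161 s:
  obj    pos=(+0.578,-0.070) vel=(+1.208,-0.351) ωy=+16.33

Key-timestep trajectory:
   step    t(s)  obj.x    obj.z    obj.vx   obj.vz 
     71  0.2290   +0.060  +0.081  +0.302  -0.088
    142  0.4581   +0.163  +0.050  +0.604  -0.175
    213  0.6871   +0.336  +0.000  +0.906  -0.263


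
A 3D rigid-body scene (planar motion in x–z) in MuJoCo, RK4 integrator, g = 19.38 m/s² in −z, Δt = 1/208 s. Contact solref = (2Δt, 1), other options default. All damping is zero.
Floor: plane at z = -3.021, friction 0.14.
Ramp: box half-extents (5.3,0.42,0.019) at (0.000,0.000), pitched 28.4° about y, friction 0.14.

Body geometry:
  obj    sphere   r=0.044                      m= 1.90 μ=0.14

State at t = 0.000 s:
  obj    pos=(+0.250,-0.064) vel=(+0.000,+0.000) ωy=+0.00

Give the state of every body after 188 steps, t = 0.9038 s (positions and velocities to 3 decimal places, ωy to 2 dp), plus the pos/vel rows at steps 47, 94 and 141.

State at t = 0.9038 s:
  obj    pos=(+2.705,-1.391) vel=(+5.430,-2.943) ωy=+122.37

Key-timestep trajectory:
   step    t(s)  obj.x    obj.z    obj.vx   obj.vz 
     47  0.2260   +0.404  -0.147  +1.362  -0.724
     94  0.4519   +0.864  -0.396  +2.703  -1.505
    141  0.6779   +1.631  -0.810  +4.073  -2.206


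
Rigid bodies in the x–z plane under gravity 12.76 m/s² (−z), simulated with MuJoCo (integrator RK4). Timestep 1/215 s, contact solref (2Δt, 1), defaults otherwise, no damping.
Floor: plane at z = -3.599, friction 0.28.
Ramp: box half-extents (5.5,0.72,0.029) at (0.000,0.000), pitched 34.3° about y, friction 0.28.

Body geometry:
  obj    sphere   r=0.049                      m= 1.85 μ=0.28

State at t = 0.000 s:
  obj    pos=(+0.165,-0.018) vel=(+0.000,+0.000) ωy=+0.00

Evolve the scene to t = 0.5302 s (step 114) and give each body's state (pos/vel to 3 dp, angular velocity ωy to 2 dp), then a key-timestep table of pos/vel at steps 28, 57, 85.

State at t = 0.5302 s:
  obj    pos=(+0.762,-0.425) vel=(+2.250,-1.535) ωy=+55.55

Key-timestep trajectory:
   step    t(s)  obj.x    obj.z    obj.vx   obj.vz 
     28  0.1302   +0.201  -0.043  +0.553  -0.377
     57  0.2651   +0.314  -0.120  +1.125  -0.768
     85  0.3953   +0.497  -0.244  +1.678  -1.145


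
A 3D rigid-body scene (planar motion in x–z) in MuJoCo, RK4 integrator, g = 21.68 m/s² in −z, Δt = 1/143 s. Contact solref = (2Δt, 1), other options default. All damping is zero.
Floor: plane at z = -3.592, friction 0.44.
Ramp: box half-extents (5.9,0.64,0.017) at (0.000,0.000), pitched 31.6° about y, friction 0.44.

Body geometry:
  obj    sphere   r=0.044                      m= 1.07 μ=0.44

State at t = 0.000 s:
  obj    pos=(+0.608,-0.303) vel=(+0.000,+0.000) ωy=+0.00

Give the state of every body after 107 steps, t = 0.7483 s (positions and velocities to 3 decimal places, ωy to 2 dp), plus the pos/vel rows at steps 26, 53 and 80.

State at t = 0.7483 s:
  obj    pos=(+2.543,-1.493) vel=(+5.170,-3.181) ωy=+137.97

Key-timestep trajectory:
   step    t(s)  obj.x    obj.z    obj.vx   obj.vz 
     26  0.1818   +0.722  -0.373  +1.257  -0.773
     53  0.3706   +1.083  -0.595  +2.561  -1.576
     80  0.5594   +1.690  -0.968  +3.866  -2.378


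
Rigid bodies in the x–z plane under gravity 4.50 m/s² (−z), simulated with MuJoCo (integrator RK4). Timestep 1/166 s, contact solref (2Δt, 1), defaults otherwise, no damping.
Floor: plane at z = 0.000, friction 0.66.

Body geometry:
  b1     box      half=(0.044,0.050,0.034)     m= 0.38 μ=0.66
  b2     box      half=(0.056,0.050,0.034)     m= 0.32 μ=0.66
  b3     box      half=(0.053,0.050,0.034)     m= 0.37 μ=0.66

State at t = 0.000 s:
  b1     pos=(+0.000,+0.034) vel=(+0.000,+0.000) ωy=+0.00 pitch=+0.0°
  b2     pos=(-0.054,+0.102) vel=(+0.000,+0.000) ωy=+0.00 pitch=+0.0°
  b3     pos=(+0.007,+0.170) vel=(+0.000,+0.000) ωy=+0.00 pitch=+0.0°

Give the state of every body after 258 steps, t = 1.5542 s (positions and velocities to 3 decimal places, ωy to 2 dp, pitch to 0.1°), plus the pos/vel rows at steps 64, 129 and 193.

State at t = 1.5542 s:
  b1     pos=(+0.000,+0.034) vel=(+0.000,+0.000) ωy=+0.00 pitch=+0.0°
  b2     pos=(-0.107,+0.056) vel=(-0.001,+0.001) ωy=-0.01 pitch=-90.0°
  b3     pos=(+0.131,+0.034) vel=(+0.000,+0.000) ωy=+0.00 pitch=+180.0°

Key-timestep trajectory:
   step    t(s)  b1.x    b1.z    b1.vx   b1.vz   b2.x    b2.z    b2.vx   b2.vz   b3.x    b3.z    b3.vx   b3.vz 
     64  0.3855   +0.000  +0.034  +0.000  +0.000   -0.055  +0.102  -0.030  -0.010   +0.041  +0.133  +0.160  -0.492
    129  0.7771   +0.000  +0.034  +0.000  +0.000   -0.116  +0.060  -0.136  +0.078   +0.131  +0.034  +0.000  +0.000
    193  1.1627   +0.000  +0.034  +0.000  +0.000   -0.105  +0.057  +0.086  +0.072   +0.131  +0.034  +0.000  +0.000


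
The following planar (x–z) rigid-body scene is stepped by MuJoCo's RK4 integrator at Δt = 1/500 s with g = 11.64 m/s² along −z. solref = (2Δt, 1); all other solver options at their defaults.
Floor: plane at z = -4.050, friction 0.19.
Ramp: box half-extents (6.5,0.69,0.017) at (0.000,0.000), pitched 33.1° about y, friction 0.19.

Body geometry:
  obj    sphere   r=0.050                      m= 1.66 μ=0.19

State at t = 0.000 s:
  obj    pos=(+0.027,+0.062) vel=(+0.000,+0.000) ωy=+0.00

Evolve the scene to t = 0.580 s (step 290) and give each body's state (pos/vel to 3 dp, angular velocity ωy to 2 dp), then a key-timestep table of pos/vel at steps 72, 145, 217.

State at t = 0.580 s:
  obj    pos=(+0.667,-0.355) vel=(+2.206,-1.438) ωy=+52.66

Key-timestep trajectory:
   step    t(s)  obj.x    obj.z    obj.vx   obj.vz 
     72  0.1440   +0.067  +0.036  +0.545  -0.366
    145  0.2900   +0.187  -0.042  +1.103  -0.719
    217  0.4340   +0.386  -0.171  +1.651  -1.076


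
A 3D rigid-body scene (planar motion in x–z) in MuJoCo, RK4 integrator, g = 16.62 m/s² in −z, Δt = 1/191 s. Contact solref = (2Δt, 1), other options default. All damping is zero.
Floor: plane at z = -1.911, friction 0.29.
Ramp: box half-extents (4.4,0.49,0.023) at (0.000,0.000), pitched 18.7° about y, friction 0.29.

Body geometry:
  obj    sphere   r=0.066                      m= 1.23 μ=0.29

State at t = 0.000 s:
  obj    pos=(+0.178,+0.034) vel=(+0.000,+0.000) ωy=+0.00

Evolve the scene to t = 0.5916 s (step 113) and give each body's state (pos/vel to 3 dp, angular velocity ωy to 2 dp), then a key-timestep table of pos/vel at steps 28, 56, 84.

State at t = 0.5916 s:
  obj    pos=(+0.809,-0.180) vel=(+2.133,-0.722) ωy=+34.11

Key-timestep trajectory:
   step    t(s)  obj.x    obj.z    obj.vx   obj.vz 
     28  0.1466   +0.217  +0.021  +0.529  -0.179
     56  0.2932   +0.333  -0.019  +1.057  -0.358
     84  0.4398   +0.527  -0.084  +1.586  -0.537


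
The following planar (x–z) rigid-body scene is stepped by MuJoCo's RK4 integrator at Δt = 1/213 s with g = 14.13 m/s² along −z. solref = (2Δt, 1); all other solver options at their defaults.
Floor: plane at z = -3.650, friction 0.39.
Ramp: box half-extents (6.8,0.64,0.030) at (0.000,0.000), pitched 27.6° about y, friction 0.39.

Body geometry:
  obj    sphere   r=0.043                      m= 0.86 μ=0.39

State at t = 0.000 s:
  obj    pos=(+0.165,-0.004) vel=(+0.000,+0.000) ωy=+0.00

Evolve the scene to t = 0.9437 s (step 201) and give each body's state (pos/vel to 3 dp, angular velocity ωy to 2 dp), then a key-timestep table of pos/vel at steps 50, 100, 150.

State at t = 0.9437 s:
  obj    pos=(+2.010,-0.969) vel=(+3.910,-2.044) ωy=+102.60

Key-timestep trajectory:
   step    t(s)  obj.x    obj.z    obj.vx   obj.vz 
     50  0.2347   +0.279  -0.064  +0.973  -0.509
    100  0.4695   +0.622  -0.243  +1.946  -1.017
    150  0.7042   +1.193  -0.541  +2.918  -1.526


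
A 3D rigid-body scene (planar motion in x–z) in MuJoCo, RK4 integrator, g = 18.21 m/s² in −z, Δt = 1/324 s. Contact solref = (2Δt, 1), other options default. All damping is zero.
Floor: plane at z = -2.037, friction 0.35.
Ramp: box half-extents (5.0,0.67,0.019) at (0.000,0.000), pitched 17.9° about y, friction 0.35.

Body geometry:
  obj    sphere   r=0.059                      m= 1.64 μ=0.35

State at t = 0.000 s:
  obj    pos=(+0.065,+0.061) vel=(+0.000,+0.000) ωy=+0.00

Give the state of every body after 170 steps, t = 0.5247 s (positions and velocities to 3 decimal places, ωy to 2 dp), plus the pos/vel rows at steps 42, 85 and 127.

State at t = 0.5247 s:
  obj    pos=(+0.589,-0.108) vel=(+1.996,-0.645) ωy=+35.55

Key-timestep trajectory:
   step    t(s)  obj.x    obj.z    obj.vx   obj.vz 
     42  0.1296   +0.097  +0.051  +0.493  -0.159
     85  0.2623   +0.196  +0.019  +0.998  -0.322
    127  0.3920   +0.357  -0.033  +1.491  -0.482


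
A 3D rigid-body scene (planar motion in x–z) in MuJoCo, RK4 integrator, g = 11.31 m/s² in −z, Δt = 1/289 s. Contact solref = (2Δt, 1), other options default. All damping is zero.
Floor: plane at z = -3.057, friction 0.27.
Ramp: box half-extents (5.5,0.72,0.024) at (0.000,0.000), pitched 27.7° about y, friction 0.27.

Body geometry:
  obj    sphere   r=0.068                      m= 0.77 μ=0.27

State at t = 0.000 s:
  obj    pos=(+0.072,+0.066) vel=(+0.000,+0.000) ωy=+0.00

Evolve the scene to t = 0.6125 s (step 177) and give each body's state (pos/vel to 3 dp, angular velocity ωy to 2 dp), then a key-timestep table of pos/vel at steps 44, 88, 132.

State at t = 0.6125 s:
  obj    pos=(+0.696,-0.261) vel=(+2.037,-1.069) ωy=+33.82

Key-timestep trajectory:
   step    t(s)  obj.x    obj.z    obj.vx   obj.vz 
     44  0.1522   +0.111  +0.046  +0.506  -0.266
     88  0.3045   +0.226  -0.015  +1.013  -0.532
    132  0.4567   +0.419  -0.116  +1.519  -0.797


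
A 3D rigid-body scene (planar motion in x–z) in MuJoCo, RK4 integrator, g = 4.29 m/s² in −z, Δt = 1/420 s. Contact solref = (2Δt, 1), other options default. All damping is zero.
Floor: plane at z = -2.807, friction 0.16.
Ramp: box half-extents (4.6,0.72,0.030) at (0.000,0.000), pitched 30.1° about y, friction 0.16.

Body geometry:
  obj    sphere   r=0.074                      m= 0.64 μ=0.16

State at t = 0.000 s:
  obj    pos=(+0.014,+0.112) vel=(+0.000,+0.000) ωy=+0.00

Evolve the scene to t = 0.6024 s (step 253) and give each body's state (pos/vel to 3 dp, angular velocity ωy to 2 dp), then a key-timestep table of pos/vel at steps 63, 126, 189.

State at t = 0.6024 s:
  obj    pos=(+0.259,-0.030) vel=(+0.813,-0.470) ωy=+12.06

Key-timestep trajectory:
   step    t(s)  obj.x    obj.z    obj.vx   obj.vz 
     63  0.1500   +0.029  +0.103  +0.203  -0.117
    126  0.3000   +0.075  +0.077  +0.405  -0.235
    189  0.4500   +0.151  +0.033  +0.608  -0.350


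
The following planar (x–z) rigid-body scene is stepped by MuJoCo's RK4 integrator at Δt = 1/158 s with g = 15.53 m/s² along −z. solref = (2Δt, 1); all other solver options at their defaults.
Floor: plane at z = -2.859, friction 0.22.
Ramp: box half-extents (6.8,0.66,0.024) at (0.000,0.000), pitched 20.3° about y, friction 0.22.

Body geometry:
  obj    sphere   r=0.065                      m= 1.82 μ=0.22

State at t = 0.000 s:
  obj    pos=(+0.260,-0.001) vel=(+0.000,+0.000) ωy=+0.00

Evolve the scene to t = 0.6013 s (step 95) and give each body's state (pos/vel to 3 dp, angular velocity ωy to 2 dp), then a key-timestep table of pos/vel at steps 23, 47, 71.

State at t = 0.6013 s:
  obj    pos=(+0.913,-0.243) vel=(+2.170,-0.803) ωy=+35.59

Key-timestep trajectory:
   step    t(s)  obj.x    obj.z    obj.vx   obj.vz 
     23  0.1456   +0.298  -0.015  +0.526  -0.194
     47  0.2975   +0.420  -0.060  +1.074  -0.397
     71  0.4494   +0.624  -0.136  +1.622  -0.600


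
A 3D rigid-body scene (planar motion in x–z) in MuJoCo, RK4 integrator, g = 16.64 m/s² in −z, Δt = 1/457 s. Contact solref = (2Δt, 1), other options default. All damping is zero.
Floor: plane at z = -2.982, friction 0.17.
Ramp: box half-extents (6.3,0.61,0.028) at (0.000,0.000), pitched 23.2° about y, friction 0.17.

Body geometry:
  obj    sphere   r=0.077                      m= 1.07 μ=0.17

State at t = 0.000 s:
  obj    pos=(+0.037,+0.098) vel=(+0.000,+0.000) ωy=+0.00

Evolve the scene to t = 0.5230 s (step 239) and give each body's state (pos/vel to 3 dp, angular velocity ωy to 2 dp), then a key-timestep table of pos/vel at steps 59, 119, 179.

State at t = 0.5230 s:
  obj    pos=(+0.626,-0.154) vel=(+2.251,-0.965) ωy=+31.79

Key-timestep trajectory:
   step    t(s)  obj.x    obj.z    obj.vx   obj.vz 
     59  0.1291   +0.073  +0.083  +0.556  -0.238
    119  0.2604   +0.183  +0.036  +1.121  -0.480
    179  0.3917   +0.367  -0.043  +1.686  -0.723


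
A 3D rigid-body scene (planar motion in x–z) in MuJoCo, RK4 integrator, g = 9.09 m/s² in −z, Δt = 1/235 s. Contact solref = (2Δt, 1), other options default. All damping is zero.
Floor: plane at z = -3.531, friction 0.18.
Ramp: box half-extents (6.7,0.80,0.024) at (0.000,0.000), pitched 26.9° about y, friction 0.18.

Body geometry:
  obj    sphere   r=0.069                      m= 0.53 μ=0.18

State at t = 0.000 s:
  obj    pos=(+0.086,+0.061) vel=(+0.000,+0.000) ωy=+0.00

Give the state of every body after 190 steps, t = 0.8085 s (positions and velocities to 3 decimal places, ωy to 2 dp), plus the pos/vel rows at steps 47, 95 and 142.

State at t = 0.8085 s:
  obj    pos=(+0.942,-0.374) vel=(+2.118,-1.075) ωy=+34.41

Key-timestep trajectory:
   step    t(s)  obj.x    obj.z    obj.vx   obj.vz 
     47  0.2000   +0.138  +0.034  +0.524  -0.266
     95  0.4043   +0.300  -0.048  +1.059  -0.537
    142  0.6043   +0.564  -0.182  +1.583  -0.803


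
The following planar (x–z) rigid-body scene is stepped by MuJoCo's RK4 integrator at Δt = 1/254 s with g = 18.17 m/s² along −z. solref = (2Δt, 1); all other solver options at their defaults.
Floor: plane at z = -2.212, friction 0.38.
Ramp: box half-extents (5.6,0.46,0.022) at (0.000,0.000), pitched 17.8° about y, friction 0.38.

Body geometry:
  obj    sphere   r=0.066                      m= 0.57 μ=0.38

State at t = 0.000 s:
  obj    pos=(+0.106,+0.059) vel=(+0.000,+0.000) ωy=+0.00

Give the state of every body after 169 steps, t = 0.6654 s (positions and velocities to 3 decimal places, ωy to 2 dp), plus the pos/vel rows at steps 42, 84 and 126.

State at t = 0.6654 s:
  obj    pos=(+0.942,-0.210) vel=(+2.513,-0.807) ωy=+39.99

Key-timestep trajectory:
   step    t(s)  obj.x    obj.z    obj.vx   obj.vz 
     42  0.1654   +0.158  +0.042  +0.625  -0.201
     84  0.3307   +0.313  -0.008  +1.249  -0.401
    126  0.4961   +0.571  -0.091  +1.874  -0.602


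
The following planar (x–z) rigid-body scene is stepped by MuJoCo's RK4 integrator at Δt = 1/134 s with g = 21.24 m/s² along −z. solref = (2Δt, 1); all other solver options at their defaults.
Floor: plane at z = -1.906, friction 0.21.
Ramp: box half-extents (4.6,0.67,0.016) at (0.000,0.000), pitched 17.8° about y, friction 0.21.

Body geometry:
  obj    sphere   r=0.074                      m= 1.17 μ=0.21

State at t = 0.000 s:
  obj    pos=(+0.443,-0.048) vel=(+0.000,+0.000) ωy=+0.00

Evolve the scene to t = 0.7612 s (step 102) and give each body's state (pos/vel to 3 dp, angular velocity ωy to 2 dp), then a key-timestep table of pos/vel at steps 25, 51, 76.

State at t = 0.7612 s:
  obj    pos=(+1.723,-0.459) vel=(+3.361,-1.079) ωy=+47.69

Key-timestep trajectory:
   step    t(s)  obj.x    obj.z    obj.vx   obj.vz 
     25  0.1866   +0.520  -0.072  +0.824  -0.265
     51  0.3806   +0.763  -0.150  +1.681  -0.540
     76  0.5672   +1.153  -0.276  +2.505  -0.804


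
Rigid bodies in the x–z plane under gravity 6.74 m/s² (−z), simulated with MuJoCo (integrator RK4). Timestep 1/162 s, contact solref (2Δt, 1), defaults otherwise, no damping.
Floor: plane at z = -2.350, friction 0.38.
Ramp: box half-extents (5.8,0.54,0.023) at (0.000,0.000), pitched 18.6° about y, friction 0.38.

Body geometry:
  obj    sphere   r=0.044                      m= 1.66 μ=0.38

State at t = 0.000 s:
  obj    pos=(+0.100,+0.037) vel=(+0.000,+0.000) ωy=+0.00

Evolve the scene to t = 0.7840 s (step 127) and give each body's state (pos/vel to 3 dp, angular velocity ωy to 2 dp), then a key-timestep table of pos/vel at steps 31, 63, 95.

State at t = 0.7840 s:
  obj    pos=(+0.547,-0.114) vel=(+1.141,-0.384) ωy=+27.35

Key-timestep trajectory:
   step    t(s)  obj.x    obj.z    obj.vx   obj.vz 
     31  0.1914   +0.127  +0.028  +0.279  -0.094
     63  0.3889   +0.210  +0.000  +0.566  -0.191
     95  0.5864   +0.350  -0.047  +0.854  -0.287


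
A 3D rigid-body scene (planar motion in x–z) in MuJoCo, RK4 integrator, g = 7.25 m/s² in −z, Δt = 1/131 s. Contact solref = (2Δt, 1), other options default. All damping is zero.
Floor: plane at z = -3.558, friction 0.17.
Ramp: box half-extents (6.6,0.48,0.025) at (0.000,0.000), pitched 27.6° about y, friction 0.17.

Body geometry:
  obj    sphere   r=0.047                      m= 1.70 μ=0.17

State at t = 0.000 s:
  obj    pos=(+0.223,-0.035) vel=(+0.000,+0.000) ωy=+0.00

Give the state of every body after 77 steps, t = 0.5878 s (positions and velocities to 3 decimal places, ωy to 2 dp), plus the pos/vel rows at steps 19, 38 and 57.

State at t = 0.5878 s:
  obj    pos=(+0.590,-0.227) vel=(+1.250,-0.653) ωy=+29.98

Key-timestep trajectory:
   step    t(s)  obj.x    obj.z    obj.vx   obj.vz 
     19  0.1450   +0.245  -0.047  +0.309  -0.161
     38  0.2901   +0.312  -0.082  +0.617  -0.323
     57  0.4351   +0.424  -0.141  +0.925  -0.484


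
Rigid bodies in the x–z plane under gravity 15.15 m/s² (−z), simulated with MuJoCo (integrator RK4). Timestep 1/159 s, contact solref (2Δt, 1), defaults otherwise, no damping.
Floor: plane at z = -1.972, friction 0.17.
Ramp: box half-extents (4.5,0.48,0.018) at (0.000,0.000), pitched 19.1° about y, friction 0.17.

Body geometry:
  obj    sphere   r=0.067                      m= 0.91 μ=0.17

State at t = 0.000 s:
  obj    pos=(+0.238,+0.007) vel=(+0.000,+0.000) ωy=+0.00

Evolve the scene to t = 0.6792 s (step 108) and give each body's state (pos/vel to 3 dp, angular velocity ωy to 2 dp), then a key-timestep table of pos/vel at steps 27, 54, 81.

State at t = 0.6792 s:
  obj    pos=(+1.010,-0.260) vel=(+2.273,-0.787) ωy=+35.88

Key-timestep trajectory:
   step    t(s)  obj.x    obj.z    obj.vx   obj.vz 
     27  0.1698   +0.286  -0.009  +0.568  -0.197
     54  0.3396   +0.431  -0.059  +1.137  -0.394
     81  0.5094   +0.672  -0.143  +1.705  -0.590


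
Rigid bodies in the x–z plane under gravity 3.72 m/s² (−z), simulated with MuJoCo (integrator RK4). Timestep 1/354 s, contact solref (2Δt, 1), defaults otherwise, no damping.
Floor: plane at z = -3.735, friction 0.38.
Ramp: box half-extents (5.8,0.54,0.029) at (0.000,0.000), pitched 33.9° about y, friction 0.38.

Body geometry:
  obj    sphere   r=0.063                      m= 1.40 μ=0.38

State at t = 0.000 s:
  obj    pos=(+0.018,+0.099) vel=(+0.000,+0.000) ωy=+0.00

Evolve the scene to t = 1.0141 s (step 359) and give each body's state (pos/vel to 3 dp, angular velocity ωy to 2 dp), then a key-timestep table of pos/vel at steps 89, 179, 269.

State at t = 1.0141 s:
  obj    pos=(+0.651,-0.326) vel=(+1.247,-0.838) ωy=+23.85

Key-timestep trajectory:
   step    t(s)  obj.x    obj.z    obj.vx   obj.vz 
     89  0.2514   +0.057  +0.073  +0.309  -0.208
    179  0.5056   +0.175  -0.007  +0.622  -0.418
    269  0.7599   +0.373  -0.140  +0.935  -0.628


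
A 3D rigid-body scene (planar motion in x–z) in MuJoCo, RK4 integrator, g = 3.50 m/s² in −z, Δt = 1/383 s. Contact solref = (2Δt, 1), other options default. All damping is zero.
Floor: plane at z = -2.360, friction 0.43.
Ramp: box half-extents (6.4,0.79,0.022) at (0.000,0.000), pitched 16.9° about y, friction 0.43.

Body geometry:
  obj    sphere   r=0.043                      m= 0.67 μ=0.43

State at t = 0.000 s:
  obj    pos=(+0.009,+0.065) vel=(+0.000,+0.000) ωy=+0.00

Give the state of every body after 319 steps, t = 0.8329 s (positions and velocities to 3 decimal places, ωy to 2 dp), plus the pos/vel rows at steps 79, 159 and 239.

State at t = 0.8329 s:
  obj    pos=(+0.250,-0.008) vel=(+0.579,-0.176) ωy=+14.08

Key-timestep trajectory:
   step    t(s)  obj.x    obj.z    obj.vx   obj.vz 
     79  0.2063   +0.024  +0.061  +0.143  -0.044
    159  0.4151   +0.069  +0.047  +0.289  -0.088
    239  0.6240   +0.144  +0.024  +0.434  -0.132


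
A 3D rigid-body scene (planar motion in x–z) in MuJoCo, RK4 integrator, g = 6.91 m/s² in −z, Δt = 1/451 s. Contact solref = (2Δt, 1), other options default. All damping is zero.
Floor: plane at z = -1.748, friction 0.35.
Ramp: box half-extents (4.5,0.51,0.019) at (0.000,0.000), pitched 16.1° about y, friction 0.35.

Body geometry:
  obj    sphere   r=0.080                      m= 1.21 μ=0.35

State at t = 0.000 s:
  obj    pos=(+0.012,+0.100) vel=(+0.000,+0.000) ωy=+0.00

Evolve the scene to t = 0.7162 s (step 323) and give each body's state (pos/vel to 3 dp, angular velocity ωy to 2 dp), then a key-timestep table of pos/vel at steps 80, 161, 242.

State at t = 0.7162 s:
  obj    pos=(+0.349,+0.002) vel=(+0.942,-0.272) ωy=+12.25

Key-timestep trajectory:
   step    t(s)  obj.x    obj.z    obj.vx   obj.vz 
     80  0.1774   +0.033  +0.094  +0.233  -0.067
    161  0.3570   +0.096  +0.075  +0.469  -0.136
    242  0.5366   +0.201  +0.045  +0.706  -0.204


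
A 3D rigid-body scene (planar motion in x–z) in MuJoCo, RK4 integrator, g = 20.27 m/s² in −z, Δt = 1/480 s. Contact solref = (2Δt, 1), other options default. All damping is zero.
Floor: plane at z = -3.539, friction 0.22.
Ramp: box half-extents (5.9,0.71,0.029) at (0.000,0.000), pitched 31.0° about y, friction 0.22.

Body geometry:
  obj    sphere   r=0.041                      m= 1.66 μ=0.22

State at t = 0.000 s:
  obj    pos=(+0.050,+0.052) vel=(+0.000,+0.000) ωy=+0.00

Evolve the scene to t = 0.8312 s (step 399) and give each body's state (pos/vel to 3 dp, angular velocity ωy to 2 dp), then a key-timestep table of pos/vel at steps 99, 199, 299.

State at t = 0.8312 s:
  obj    pos=(+2.258,-1.275) vel=(+5.314,-3.193) ωy=+151.16

Key-timestep trajectory:
   step    t(s)  obj.x    obj.z    obj.vx   obj.vz 
     99  0.2062   +0.186  -0.030  +1.319  -0.792
    199  0.4146   +0.599  -0.278  +2.650  -1.592
    299  0.6229   +1.290  -0.694  +3.982  -2.393


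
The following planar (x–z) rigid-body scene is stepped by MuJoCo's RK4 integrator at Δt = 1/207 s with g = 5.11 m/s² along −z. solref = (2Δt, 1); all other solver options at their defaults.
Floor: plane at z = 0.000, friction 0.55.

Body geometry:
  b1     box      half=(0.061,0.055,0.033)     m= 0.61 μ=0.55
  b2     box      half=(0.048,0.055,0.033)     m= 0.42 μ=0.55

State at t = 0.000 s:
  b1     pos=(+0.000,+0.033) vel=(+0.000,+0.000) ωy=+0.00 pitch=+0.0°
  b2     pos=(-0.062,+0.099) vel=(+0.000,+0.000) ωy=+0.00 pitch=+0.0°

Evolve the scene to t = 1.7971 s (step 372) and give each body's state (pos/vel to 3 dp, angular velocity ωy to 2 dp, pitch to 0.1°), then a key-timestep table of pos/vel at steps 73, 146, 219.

State at t = 1.7971 s:
  b1     pos=(+0.000,+0.033) vel=(+0.000,+0.000) ωy=+0.00 pitch=+0.0°
  b2     pos=(-0.107,+0.048) vel=(+0.000,+0.000) ωy=+0.00 pitch=-90.0°

Key-timestep trajectory:
   step    t(s)  b1.x    b1.z    b1.vx   b1.vz   b2.x    b2.z    b2.vx   b2.vz 
     73  0.3527   +0.000  +0.033  +0.000  +0.000   -0.072  +0.097  -0.090  -0.032
    146  0.7053   +0.000  +0.033  +0.000  +0.000   -0.127  +0.057  -0.080  +0.019
    219  1.0580   +0.000  +0.033  +0.000  +0.000   -0.117  +0.054  +0.162  -0.070


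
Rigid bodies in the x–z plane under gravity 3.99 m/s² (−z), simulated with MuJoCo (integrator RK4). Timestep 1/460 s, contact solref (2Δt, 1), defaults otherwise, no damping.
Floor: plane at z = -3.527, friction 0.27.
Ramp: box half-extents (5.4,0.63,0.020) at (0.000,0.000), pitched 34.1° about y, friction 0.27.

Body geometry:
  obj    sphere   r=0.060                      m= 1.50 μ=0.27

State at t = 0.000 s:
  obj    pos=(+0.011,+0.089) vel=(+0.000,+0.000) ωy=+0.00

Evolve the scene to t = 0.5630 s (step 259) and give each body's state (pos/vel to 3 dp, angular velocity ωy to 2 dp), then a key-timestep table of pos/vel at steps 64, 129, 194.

State at t = 0.5630 s:
  obj    pos=(+0.221,-0.053) vel=(+0.745,-0.504) ωy=+14.99

Key-timestep trajectory:
   step    t(s)  obj.x    obj.z    obj.vx   obj.vz 
     64  0.1391   +0.024  +0.080  +0.184  -0.125
    129  0.2804   +0.063  +0.054  +0.371  -0.251
    194  0.4217   +0.129  +0.009  +0.558  -0.378


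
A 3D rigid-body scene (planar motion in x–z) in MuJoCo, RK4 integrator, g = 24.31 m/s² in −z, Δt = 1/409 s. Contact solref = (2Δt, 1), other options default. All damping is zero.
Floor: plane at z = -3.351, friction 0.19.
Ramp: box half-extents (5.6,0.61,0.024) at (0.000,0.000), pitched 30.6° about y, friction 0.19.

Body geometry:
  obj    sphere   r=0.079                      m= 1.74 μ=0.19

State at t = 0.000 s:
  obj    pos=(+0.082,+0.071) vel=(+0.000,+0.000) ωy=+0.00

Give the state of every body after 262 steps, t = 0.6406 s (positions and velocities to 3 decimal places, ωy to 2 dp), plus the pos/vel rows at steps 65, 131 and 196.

State at t = 0.6406 s:
  obj    pos=(+1.643,-0.852) vel=(+4.874,-2.883) ωy=+71.66

Key-timestep trajectory:
   step    t(s)  obj.x    obj.z    obj.vx   obj.vz 
     65  0.1589   +0.178  +0.014  +1.210  -0.715
    131  0.3203   +0.472  -0.160  +2.437  -1.441
    196  0.4792   +0.956  -0.446  +3.646  -2.156


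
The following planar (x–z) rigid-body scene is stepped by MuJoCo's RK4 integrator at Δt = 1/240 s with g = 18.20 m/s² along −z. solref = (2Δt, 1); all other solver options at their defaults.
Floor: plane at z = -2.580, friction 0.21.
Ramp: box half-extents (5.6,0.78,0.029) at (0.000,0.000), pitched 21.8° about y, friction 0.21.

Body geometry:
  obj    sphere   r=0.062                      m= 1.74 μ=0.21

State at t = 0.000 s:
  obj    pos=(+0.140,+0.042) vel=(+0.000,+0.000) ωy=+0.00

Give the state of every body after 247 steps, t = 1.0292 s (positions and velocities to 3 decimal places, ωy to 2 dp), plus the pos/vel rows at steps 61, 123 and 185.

State at t = 1.0292 s:
  obj    pos=(+2.514,-0.908) vel=(+4.613,-1.845) ωy=+80.13

Key-timestep trajectory:
   step    t(s)  obj.x    obj.z    obj.vx   obj.vz 
     61  0.2542   +0.285  -0.016  +1.140  -0.456
    123  0.5125   +0.729  -0.193  +2.298  -0.919
    185  0.7708   +1.472  -0.491  +3.456  -1.382


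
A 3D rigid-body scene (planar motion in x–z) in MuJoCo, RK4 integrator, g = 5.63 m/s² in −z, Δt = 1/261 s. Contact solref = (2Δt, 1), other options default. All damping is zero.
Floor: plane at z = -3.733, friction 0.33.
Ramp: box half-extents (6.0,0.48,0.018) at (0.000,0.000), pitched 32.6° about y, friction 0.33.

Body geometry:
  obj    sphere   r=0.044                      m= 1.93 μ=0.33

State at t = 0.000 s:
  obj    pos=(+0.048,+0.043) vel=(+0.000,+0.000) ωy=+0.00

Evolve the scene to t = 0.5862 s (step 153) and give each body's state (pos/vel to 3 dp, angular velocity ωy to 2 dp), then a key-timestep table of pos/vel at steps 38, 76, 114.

State at t = 0.5862 s:
  obj    pos=(+0.362,-0.158) vel=(+1.070,-0.684) ωy=+28.86

Key-timestep trajectory:
   step    t(s)  obj.x    obj.z    obj.vx   obj.vz 
     38  0.1456   +0.067  +0.031  +0.266  -0.170
     76  0.2912   +0.125  -0.007  +0.532  -0.340
    114  0.4368   +0.222  -0.068  +0.797  -0.510


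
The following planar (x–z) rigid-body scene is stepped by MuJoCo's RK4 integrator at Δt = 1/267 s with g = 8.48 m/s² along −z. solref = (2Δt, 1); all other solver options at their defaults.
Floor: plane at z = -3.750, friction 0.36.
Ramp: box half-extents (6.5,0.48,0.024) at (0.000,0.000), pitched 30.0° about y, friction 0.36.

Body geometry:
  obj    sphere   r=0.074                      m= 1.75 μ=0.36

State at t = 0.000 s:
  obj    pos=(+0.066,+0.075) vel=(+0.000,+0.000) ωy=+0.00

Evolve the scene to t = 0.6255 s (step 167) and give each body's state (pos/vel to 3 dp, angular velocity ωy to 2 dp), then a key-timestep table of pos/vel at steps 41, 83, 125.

State at t = 0.6255 s:
  obj    pos=(+0.579,-0.221) vel=(+1.641,-0.947) ωy=+25.59

Key-timestep trajectory:
   step    t(s)  obj.x    obj.z    obj.vx   obj.vz 
     41  0.1536   +0.097  +0.057  +0.403  -0.233
     83  0.3109   +0.193  +0.002  +0.815  -0.471
    125  0.4682   +0.354  -0.091  +1.228  -0.709


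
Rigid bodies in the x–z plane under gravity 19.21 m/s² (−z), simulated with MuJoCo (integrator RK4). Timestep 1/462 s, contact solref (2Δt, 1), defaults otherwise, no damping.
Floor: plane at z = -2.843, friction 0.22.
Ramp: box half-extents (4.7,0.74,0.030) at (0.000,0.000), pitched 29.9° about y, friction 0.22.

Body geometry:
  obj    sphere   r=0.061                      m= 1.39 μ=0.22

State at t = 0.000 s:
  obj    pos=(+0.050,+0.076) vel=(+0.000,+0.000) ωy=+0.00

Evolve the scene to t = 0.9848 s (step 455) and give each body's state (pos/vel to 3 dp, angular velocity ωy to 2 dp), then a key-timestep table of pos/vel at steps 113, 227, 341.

State at t = 0.9848 s:
  obj    pos=(+2.926,-1.578) vel=(+5.840,-3.358) ωy=+110.42

Key-timestep trajectory:
   step    t(s)  obj.x    obj.z    obj.vx   obj.vz 
    113  0.2446   +0.228  -0.026  +1.451  -0.834
    227  0.4913   +0.766  -0.335  +2.914  -1.675
    341  0.7381   +1.665  -0.853  +4.377  -2.517


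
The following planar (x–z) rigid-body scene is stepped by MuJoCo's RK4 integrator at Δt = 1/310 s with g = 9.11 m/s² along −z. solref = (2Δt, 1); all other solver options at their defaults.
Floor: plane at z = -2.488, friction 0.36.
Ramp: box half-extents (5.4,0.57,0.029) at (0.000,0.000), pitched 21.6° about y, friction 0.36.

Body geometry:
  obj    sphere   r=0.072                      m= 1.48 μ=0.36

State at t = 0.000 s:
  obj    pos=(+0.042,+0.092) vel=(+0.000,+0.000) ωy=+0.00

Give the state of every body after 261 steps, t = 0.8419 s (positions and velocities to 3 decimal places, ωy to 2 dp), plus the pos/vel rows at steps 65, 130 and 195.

State at t = 0.8419 s:
  obj    pos=(+0.831,-0.221) vel=(+1.875,-0.742) ωy=+28.01

Key-timestep trajectory:
   step    t(s)  obj.x    obj.z    obj.vx   obj.vz 
     65  0.2097   +0.091  +0.073  +0.467  -0.185
    130  0.4194   +0.238  +0.014  +0.934  -0.370
    195  0.6290   +0.483  -0.082  +1.401  -0.555


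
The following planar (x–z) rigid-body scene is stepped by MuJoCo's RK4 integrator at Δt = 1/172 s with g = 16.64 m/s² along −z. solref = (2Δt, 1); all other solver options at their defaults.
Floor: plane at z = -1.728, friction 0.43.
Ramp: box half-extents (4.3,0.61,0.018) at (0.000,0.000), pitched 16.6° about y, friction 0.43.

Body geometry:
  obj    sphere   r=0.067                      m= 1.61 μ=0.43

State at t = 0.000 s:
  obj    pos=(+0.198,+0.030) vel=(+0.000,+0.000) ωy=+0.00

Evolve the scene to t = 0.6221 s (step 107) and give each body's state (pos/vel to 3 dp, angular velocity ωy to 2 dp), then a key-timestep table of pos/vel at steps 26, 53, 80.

State at t = 0.6221 s:
  obj    pos=(+0.828,-0.158) vel=(+2.024,-0.603) ωy=+31.52

Key-timestep trajectory:
   step    t(s)  obj.x    obj.z    obj.vx   obj.vz 
     26  0.1512   +0.235  +0.019  +0.492  -0.147
     53  0.3081   +0.352  -0.016  +1.003  -0.299
     80  0.4651   +0.550  -0.075  +1.514  -0.451


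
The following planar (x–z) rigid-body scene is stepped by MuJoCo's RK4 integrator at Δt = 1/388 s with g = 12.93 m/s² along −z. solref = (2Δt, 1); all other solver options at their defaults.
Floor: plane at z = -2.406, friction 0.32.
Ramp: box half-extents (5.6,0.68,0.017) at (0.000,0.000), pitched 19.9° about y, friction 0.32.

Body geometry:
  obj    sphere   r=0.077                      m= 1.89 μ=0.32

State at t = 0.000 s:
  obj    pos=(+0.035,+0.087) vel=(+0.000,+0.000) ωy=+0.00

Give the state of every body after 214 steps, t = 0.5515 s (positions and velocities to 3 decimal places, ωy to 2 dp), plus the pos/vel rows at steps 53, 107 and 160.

State at t = 0.5515 s:
  obj    pos=(+0.485,-0.076) vel=(+1.630,-0.590) ωy=+22.51

Key-timestep trajectory:
   step    t(s)  obj.x    obj.z    obj.vx   obj.vz 
     53  0.1366   +0.063  +0.077  +0.404  -0.146
    107  0.2758   +0.148  +0.047  +0.815  -0.295
    160  0.4124   +0.286  -0.004  +1.219  -0.441
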